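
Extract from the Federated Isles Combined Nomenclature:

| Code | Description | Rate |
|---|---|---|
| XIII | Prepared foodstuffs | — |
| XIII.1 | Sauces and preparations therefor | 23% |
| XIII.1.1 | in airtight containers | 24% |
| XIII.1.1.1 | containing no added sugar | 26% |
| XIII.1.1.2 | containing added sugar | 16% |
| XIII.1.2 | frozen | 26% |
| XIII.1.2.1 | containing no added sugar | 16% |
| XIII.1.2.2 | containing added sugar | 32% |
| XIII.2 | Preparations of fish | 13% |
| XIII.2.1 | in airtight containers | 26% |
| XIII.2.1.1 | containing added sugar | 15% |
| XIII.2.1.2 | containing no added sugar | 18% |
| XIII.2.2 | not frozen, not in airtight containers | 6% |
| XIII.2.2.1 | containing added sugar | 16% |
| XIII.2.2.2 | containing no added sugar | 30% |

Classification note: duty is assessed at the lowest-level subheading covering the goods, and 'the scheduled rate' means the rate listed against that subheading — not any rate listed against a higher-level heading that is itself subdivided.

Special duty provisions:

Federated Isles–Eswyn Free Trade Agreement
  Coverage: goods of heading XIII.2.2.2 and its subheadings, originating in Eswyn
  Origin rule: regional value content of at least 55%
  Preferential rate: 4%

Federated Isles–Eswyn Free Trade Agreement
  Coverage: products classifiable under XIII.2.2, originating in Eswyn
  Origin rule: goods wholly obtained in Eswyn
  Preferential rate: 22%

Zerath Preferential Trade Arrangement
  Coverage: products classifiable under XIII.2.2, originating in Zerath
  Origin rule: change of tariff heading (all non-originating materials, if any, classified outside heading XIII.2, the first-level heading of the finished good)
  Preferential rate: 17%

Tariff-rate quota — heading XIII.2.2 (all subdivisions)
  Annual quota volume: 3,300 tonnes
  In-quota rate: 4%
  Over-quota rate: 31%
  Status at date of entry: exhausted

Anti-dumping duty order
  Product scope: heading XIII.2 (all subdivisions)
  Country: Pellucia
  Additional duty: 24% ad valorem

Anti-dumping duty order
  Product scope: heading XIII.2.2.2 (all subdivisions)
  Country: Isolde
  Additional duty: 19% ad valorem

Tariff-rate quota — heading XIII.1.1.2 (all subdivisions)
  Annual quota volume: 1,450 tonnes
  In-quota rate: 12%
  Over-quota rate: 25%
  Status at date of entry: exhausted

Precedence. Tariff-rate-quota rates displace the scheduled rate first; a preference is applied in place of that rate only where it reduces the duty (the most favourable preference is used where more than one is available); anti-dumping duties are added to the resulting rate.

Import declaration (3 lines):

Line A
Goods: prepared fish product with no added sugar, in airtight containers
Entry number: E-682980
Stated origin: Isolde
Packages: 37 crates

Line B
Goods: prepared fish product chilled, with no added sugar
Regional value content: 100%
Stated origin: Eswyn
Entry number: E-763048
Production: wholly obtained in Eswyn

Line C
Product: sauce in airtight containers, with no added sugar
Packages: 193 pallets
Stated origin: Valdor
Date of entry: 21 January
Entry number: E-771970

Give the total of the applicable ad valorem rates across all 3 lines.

48%

Line A: prepared fish product → XIII.2; in airtight containers → XIII.2.1; with no added sugar → XIII.2.1.2. Scheduled 18%. No special measure applies. → 18%.
Line B: prepared fish product → XIII.2; chilled → XIII.2.2; with no added sugar → XIII.2.2.2. Scheduled 30%. quota on XIII.2.2 exhausted → over-quota 31%; Eswyn agreement on XIII.2.2.2: RVC ≥ 55% → 4% available; Eswyn agreement on XIII.2.2: wholly obtained → 22% available; preferential 4%. → 4%.
Line C: sauce → XIII.1; in airtight containers → XIII.1.1; with no added sugar → XIII.1.1.1. Scheduled 26%. No special measure applies. → 26%.
Sum: 18% + 4% + 26% = 48%.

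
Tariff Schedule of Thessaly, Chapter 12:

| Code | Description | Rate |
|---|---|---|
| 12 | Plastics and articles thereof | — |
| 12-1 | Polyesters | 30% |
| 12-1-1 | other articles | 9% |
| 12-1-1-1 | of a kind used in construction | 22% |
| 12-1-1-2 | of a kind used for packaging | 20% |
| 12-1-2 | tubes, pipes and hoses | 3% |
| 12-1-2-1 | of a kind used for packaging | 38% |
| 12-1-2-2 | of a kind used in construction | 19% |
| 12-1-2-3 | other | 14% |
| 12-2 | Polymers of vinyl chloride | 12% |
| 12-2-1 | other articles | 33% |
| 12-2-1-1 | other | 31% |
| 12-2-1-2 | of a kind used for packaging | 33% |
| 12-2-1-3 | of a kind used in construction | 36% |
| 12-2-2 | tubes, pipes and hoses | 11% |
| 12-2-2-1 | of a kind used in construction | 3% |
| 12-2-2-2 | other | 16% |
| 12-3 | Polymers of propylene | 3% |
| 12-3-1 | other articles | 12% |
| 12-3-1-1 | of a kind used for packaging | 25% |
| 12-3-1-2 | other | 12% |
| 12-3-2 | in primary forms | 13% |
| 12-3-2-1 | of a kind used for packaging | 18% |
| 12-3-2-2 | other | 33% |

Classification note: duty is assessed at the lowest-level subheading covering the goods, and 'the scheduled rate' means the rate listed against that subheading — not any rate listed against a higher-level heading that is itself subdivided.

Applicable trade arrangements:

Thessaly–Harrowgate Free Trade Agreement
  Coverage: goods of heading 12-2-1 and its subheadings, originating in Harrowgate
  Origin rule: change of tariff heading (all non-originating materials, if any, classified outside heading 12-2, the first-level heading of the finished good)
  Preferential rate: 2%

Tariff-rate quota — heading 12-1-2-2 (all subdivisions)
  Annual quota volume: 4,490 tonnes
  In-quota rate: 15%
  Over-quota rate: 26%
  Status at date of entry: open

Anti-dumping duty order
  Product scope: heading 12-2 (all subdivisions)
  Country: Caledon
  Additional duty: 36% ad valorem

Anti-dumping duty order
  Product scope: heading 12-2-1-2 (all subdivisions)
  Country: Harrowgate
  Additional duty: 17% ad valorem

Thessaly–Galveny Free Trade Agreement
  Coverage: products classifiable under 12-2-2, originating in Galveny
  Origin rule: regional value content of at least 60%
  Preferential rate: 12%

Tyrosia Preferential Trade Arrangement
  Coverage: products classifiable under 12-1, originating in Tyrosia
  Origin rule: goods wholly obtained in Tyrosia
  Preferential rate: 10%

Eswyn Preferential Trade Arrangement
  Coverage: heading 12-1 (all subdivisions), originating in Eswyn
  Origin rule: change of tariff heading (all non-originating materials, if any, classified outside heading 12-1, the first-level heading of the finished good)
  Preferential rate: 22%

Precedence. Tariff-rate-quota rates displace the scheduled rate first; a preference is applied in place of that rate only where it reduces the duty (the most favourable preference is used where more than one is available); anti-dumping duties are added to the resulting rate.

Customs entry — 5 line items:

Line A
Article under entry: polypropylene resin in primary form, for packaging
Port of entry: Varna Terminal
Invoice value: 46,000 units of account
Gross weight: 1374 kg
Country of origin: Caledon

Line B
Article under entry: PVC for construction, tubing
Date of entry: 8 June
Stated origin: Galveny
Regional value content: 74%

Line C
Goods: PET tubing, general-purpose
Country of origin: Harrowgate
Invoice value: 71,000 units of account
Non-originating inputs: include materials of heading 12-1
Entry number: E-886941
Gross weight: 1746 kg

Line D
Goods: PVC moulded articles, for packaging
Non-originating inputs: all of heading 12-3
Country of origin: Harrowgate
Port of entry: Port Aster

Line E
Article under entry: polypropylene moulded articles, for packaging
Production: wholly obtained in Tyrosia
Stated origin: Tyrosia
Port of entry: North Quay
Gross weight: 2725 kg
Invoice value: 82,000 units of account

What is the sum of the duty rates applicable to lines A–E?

Line A: polypropylene → 12-3; resin in primary form → 12-3-2; for packaging → 12-3-2-1. Scheduled 18%. No special measure applies. → 18%.
Line B: PVC → 12-2; tubing → 12-2-2; for construction → 12-2-2-1. Scheduled 3%. Galveny agreement on 12-2-2: RVC ≥ 60% → 12% available; preference 12% not lower than 3% → no reduction. → 3%.
Line C: PET → 12-1; tubing → 12-1-2; general-purpose → 12-1-2-3. Scheduled 14%. Harrowgate agreement on 12-2-1: 12-1-2-3 not covered. → 14%.
Line D: PVC → 12-2; moulded articles → 12-2-1; for packaging → 12-2-1-2. Scheduled 33%. Harrowgate agreement on 12-2-1: CTH met → 2% available; preferential 2%; anti-dumping (Harrowgate, 12-2-1-2): +17%; total 2% + 17% = 19%. → 19%.
Line E: polypropylene → 12-3; moulded articles → 12-3-1; for packaging → 12-3-1-1. Scheduled 25%. Tyrosia agreement on 12-1: 12-3-1-1 not covered. → 25%.
Sum: 18% + 3% + 14% + 19% + 25% = 79%.

79%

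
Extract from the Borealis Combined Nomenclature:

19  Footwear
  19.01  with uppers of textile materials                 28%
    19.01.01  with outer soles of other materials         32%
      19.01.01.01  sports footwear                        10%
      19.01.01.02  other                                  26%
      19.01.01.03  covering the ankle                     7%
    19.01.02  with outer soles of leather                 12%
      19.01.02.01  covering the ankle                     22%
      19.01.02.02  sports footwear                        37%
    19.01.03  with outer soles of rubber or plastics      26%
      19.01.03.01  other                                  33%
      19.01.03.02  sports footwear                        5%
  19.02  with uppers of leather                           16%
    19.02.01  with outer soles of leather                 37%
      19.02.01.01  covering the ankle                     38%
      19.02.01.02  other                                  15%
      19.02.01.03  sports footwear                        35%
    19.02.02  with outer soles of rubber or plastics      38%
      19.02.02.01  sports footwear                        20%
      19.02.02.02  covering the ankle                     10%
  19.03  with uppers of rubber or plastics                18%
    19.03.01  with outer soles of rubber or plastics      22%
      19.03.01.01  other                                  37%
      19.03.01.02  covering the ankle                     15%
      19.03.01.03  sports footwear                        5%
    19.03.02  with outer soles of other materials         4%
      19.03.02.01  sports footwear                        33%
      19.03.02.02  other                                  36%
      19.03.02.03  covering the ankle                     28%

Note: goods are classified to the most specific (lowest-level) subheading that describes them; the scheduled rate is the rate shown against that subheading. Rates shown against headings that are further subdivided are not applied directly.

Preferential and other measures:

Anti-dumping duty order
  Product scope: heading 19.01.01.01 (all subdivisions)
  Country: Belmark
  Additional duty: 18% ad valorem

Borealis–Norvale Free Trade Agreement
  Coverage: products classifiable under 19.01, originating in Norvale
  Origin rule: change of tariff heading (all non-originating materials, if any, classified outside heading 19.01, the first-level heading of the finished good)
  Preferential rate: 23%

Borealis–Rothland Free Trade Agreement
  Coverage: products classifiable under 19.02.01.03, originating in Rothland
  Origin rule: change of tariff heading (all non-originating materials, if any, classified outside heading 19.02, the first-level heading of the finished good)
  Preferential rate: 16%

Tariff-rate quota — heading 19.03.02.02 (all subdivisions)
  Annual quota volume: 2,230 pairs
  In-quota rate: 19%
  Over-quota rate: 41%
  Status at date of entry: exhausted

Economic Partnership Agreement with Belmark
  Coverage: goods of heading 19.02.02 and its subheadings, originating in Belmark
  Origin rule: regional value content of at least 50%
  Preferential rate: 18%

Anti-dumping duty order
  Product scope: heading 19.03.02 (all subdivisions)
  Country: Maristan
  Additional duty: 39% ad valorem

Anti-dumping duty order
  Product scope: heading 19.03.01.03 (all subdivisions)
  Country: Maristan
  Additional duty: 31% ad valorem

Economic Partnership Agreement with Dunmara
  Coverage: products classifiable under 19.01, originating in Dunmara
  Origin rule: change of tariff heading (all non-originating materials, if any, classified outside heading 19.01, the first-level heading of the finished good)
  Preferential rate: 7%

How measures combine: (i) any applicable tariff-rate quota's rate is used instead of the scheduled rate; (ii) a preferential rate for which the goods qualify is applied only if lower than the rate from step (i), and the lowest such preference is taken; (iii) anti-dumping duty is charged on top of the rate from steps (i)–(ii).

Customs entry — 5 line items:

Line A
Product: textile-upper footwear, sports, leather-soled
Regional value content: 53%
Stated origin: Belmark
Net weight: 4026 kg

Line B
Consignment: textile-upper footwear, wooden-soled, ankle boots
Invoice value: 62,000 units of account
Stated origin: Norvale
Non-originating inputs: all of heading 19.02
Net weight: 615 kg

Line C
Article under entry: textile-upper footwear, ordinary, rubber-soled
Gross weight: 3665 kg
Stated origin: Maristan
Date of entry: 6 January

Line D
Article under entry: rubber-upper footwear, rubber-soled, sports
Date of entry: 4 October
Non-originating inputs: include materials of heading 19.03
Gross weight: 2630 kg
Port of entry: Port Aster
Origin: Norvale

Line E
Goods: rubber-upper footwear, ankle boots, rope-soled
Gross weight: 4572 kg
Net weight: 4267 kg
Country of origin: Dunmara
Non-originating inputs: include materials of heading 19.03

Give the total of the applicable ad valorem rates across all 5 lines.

Line A: textile-upper → 19.01; leather-soled → 19.01.02; sports → 19.01.02.02. Scheduled 37%. Belmark agreement on 19.02.02: 19.01.02.02 not covered. → 37%.
Line B: textile-upper → 19.01; wooden-soled → 19.01.01; ankle boots → 19.01.01.03. Scheduled 7%. Norvale agreement on 19.01: CTH met → 23% available; preference 23% not lower than 7% → no reduction. → 7%.
Line C: textile-upper → 19.01; rubber-soled → 19.01.03; ordinary → 19.01.03.01. Scheduled 33%. No special measure applies. → 33%.
Line D: rubber-upper → 19.03; rubber-soled → 19.03.01; sports → 19.03.01.03. Scheduled 5%. Norvale agreement on 19.01: 19.03.01.03 not covered. → 5%.
Line E: rubber-upper → 19.03; rope-soled → 19.03.02; ankle boots → 19.03.02.03. Scheduled 28%. Dunmara agreement on 19.01: 19.03.02.03 not covered. → 28%.
Sum: 37% + 7% + 33% + 5% + 28% = 110%.

110%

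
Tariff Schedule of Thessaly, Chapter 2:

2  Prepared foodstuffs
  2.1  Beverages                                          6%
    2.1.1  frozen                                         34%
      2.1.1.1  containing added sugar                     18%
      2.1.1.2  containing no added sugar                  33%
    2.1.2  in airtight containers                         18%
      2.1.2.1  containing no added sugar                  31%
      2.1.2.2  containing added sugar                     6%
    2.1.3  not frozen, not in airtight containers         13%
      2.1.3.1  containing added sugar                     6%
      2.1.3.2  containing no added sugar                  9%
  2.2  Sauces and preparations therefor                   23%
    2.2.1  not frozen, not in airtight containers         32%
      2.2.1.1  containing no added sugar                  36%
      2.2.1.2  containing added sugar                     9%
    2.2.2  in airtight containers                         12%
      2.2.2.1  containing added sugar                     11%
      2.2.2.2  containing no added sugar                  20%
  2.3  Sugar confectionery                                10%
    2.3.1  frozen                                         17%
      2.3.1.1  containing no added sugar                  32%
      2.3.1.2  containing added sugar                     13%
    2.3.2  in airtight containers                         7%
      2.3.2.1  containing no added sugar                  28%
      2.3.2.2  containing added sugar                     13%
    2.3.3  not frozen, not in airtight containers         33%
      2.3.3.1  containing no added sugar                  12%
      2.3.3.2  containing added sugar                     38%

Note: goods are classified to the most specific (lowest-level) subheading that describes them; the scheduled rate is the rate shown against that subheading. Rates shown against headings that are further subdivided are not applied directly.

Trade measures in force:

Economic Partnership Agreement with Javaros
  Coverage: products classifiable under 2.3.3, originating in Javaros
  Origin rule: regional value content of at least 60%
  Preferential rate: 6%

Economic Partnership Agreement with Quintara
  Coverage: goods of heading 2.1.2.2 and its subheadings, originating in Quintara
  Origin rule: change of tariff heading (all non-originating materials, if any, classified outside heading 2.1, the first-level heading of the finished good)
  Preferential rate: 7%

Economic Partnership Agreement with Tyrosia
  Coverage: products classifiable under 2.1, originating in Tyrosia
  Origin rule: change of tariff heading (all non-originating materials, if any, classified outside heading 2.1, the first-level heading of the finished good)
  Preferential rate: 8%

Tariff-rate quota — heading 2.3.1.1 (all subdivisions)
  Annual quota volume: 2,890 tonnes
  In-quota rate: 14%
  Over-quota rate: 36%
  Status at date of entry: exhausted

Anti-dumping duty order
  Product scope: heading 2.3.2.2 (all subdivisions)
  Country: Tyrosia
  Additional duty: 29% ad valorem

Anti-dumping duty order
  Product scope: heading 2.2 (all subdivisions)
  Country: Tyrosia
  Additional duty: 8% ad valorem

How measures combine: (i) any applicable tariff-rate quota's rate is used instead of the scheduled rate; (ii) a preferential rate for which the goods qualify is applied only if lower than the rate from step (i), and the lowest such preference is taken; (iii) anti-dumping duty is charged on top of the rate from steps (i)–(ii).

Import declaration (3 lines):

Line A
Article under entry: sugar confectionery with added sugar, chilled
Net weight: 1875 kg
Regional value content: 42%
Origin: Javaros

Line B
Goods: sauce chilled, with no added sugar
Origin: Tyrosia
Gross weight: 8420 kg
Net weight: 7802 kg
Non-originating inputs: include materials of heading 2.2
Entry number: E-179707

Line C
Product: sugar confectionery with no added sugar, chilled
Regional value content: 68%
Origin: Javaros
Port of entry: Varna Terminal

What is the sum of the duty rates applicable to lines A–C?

88%

Line A: sugar confectionery → 2.3; chilled → 2.3.3; with added sugar → 2.3.3.2. Scheduled 38%. Javaros agreement on 2.3.3: RVC < 60%. → 38%.
Line B: sauce → 2.2; chilled → 2.2.1; with no added sugar → 2.2.1.1. Scheduled 36%. Tyrosia agreement on 2.1: 2.2.1.1 not covered; anti-dumping (Tyrosia, 2.2): +8%; total 36% + 8% = 44%. → 44%.
Line C: sugar confectionery → 2.3; chilled → 2.3.3; with no added sugar → 2.3.3.1. Scheduled 12%. Javaros agreement on 2.3.3: RVC ≥ 60% → 6% available; preferential 6%. → 6%.
Sum: 38% + 44% + 6% = 88%.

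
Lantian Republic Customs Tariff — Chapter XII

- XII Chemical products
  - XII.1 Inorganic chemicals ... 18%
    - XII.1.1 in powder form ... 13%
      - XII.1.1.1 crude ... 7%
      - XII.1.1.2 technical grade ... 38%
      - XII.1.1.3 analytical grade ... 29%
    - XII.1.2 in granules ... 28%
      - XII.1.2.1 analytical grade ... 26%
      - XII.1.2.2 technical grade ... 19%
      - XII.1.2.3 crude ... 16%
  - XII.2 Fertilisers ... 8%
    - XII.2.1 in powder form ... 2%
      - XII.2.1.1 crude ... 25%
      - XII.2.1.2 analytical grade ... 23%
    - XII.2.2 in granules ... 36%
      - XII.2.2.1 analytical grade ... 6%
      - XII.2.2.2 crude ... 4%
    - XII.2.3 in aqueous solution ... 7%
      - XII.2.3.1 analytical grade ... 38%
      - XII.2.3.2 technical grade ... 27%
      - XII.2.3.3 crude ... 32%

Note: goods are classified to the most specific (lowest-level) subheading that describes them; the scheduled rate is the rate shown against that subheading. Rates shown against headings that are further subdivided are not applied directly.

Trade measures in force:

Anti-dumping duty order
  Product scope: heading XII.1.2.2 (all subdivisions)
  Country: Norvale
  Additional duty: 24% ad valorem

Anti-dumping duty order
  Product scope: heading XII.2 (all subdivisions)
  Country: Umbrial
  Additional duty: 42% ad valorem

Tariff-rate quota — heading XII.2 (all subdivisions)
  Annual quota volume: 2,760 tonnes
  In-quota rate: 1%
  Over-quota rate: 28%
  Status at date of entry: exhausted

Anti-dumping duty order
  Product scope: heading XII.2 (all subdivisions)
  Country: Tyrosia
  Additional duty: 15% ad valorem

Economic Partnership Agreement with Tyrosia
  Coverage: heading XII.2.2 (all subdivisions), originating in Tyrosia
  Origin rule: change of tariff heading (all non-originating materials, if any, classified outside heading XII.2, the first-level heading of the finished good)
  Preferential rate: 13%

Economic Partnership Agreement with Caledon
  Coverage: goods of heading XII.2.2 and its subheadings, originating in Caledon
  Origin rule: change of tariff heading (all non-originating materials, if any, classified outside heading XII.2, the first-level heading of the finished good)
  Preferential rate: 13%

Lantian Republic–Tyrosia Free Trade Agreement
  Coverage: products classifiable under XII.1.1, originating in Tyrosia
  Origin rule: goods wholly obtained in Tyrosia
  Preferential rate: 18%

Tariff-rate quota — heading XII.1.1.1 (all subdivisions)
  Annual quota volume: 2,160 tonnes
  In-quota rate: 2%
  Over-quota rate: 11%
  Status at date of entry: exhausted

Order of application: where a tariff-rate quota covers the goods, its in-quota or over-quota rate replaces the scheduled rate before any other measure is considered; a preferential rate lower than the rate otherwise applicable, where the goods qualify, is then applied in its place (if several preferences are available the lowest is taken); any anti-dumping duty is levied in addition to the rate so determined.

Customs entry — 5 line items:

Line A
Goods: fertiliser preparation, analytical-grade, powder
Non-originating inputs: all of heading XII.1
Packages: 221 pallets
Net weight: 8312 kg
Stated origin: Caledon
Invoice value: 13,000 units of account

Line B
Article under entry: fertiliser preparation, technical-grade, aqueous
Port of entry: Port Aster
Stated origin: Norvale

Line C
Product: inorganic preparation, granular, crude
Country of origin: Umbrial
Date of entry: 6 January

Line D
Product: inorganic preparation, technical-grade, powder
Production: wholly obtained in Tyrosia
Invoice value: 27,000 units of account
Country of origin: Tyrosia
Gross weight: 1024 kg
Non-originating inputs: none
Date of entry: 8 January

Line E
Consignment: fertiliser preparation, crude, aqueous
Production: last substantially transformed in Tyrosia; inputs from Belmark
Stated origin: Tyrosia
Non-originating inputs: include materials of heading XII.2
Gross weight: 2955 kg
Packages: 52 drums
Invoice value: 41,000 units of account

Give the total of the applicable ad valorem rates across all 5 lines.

Line A: fertiliser → XII.2; powder → XII.2.1; analytical-grade → XII.2.1.2. Scheduled 23%. quota on XII.2 exhausted → over-quota 28%; Caledon agreement on XII.2.2: XII.2.1.2 not covered. → 28%.
Line B: fertiliser → XII.2; aqueous → XII.2.3; technical-grade → XII.2.3.2. Scheduled 27%. quota on XII.2 exhausted → over-quota 28%. → 28%.
Line C: inorganic → XII.1; granular → XII.1.2; crude → XII.1.2.3. Scheduled 16%. No special measure applies. → 16%.
Line D: inorganic → XII.1; powder → XII.1.1; technical-grade → XII.1.1.2. Scheduled 38%. Tyrosia agreement on XII.2.2: XII.1.1.2 not covered; Tyrosia agreement on XII.1.1: wholly obtained → 18% available; preferential 18%. → 18%.
Line E: fertiliser → XII.2; aqueous → XII.2.3; crude → XII.2.3.3. Scheduled 32%. quota on XII.2 exhausted → over-quota 28%; Tyrosia agreement on XII.2.2: XII.2.3.3 not covered; Tyrosia agreement on XII.1.1: XII.2.3.3 not covered; anti-dumping (Tyrosia, XII.2): +15%; total 28% + 15% = 43%. → 43%.
Sum: 28% + 28% + 16% + 18% + 43% = 133%.

133%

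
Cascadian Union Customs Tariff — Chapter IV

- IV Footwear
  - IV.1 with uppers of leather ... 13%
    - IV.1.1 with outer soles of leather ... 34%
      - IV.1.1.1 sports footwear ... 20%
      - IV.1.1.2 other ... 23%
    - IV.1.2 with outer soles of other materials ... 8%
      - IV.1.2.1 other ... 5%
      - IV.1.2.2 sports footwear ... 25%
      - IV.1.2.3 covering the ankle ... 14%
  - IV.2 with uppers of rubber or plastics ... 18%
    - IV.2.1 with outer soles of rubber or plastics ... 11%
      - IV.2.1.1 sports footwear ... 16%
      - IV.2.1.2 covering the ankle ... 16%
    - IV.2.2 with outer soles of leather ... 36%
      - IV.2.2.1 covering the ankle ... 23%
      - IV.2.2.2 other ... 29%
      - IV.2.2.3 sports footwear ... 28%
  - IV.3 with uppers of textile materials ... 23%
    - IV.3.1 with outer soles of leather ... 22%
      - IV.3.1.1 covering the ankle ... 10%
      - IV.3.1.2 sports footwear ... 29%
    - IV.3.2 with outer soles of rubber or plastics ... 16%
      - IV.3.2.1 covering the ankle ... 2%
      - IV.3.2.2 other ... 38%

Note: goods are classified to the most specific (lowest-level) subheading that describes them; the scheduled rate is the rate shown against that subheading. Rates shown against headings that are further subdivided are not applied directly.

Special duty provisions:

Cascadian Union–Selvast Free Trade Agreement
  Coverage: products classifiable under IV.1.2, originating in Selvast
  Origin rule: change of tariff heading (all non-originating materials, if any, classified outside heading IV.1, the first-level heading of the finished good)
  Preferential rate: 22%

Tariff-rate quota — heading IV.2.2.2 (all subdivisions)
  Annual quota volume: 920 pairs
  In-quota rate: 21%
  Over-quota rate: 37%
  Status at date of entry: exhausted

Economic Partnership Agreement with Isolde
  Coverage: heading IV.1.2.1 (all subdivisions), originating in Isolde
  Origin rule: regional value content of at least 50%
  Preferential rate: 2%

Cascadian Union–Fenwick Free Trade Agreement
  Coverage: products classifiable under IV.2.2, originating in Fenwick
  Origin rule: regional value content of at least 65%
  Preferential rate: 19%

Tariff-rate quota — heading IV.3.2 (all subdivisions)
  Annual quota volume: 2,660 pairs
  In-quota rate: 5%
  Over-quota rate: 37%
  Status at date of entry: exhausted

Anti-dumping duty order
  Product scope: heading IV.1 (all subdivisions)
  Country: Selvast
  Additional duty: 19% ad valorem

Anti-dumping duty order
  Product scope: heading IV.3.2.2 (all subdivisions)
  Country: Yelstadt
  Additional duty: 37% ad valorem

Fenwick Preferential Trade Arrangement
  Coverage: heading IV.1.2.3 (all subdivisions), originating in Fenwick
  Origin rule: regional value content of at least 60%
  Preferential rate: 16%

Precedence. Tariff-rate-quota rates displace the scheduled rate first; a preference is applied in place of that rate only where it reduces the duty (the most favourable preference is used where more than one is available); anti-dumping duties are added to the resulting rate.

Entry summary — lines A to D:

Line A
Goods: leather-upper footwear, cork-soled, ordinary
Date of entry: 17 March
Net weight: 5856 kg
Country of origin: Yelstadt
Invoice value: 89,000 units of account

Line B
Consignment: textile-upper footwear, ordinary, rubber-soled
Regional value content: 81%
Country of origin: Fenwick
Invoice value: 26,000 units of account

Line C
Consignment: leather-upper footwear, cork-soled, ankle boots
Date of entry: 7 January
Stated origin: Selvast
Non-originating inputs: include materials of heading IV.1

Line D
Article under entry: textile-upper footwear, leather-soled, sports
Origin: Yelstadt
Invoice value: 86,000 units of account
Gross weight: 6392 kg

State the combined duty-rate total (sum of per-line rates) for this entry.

104%

Line A: leather-upper → IV.1; cork-soled → IV.1.2; ordinary → IV.1.2.1. Scheduled 5%. No special measure applies. → 5%.
Line B: textile-upper → IV.3; rubber-soled → IV.3.2; ordinary → IV.3.2.2. Scheduled 38%. quota on IV.3.2 exhausted → over-quota 37%; Fenwick agreement on IV.2.2: IV.3.2.2 not covered; Fenwick agreement on IV.1.2.3: IV.3.2.2 not covered. → 37%.
Line C: leather-upper → IV.1; cork-soled → IV.1.2; ankle boots → IV.1.2.3. Scheduled 14%. Selvast agreement on IV.1.2: CTH not met; anti-dumping (Selvast, IV.1): +19%; total 14% + 19% = 33%. → 33%.
Line D: textile-upper → IV.3; leather-soled → IV.3.1; sports → IV.3.1.2. Scheduled 29%. No special measure applies. → 29%.
Sum: 5% + 37% + 33% + 29% = 104%.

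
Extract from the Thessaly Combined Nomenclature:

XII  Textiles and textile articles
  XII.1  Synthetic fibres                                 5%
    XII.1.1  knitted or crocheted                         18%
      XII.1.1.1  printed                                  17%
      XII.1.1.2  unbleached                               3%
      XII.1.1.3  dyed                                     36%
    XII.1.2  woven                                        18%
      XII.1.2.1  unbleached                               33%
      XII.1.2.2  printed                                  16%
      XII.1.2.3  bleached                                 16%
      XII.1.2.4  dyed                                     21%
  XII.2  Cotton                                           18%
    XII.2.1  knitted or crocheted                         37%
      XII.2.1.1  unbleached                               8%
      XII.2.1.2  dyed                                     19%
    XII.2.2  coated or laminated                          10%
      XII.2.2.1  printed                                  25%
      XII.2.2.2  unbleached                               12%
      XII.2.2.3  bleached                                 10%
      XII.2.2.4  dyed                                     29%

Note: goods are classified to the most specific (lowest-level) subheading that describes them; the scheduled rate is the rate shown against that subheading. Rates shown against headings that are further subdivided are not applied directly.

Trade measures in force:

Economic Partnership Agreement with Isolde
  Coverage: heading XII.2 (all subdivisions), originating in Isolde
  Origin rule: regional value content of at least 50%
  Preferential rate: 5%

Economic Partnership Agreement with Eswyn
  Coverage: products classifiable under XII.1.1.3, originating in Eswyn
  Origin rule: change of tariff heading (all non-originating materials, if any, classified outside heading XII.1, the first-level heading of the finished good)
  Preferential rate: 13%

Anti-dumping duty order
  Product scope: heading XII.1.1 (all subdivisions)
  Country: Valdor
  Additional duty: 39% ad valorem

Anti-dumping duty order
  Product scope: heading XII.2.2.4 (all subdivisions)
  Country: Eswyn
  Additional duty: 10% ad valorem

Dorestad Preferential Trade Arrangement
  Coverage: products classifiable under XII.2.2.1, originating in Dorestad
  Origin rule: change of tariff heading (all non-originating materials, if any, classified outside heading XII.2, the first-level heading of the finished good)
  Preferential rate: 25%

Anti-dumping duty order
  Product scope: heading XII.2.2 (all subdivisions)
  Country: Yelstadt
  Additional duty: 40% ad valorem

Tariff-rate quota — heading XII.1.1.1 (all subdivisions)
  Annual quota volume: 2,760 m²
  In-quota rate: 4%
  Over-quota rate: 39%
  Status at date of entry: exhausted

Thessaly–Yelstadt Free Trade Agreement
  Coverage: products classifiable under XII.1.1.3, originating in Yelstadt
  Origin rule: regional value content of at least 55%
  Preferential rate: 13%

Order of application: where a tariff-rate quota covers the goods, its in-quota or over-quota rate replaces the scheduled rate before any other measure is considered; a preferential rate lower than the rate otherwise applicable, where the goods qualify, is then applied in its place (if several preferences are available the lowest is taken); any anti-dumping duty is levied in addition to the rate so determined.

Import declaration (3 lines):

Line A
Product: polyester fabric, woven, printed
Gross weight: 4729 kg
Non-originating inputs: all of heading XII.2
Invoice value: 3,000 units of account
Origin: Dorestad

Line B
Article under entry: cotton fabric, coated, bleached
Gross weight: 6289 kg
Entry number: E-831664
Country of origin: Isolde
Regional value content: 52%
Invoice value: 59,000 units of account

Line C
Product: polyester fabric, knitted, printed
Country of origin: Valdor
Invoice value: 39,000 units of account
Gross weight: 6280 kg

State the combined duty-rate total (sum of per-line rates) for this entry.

Line A: polyester → XII.1; woven → XII.1.2; printed → XII.1.2.2. Scheduled 16%. Dorestad agreement on XII.2.2.1: XII.1.2.2 not covered. → 16%.
Line B: cotton → XII.2; coated → XII.2.2; bleached → XII.2.2.3. Scheduled 10%. Isolde agreement on XII.2: RVC ≥ 50% → 5% available; preferential 5%. → 5%.
Line C: polyester → XII.1; knitted → XII.1.1; printed → XII.1.1.1. Scheduled 17%. quota on XII.1.1.1 exhausted → over-quota 39%; anti-dumping (Valdor, XII.1.1): +39%; total 39% + 39% = 78%. → 78%.
Sum: 16% + 5% + 78% = 99%.

99%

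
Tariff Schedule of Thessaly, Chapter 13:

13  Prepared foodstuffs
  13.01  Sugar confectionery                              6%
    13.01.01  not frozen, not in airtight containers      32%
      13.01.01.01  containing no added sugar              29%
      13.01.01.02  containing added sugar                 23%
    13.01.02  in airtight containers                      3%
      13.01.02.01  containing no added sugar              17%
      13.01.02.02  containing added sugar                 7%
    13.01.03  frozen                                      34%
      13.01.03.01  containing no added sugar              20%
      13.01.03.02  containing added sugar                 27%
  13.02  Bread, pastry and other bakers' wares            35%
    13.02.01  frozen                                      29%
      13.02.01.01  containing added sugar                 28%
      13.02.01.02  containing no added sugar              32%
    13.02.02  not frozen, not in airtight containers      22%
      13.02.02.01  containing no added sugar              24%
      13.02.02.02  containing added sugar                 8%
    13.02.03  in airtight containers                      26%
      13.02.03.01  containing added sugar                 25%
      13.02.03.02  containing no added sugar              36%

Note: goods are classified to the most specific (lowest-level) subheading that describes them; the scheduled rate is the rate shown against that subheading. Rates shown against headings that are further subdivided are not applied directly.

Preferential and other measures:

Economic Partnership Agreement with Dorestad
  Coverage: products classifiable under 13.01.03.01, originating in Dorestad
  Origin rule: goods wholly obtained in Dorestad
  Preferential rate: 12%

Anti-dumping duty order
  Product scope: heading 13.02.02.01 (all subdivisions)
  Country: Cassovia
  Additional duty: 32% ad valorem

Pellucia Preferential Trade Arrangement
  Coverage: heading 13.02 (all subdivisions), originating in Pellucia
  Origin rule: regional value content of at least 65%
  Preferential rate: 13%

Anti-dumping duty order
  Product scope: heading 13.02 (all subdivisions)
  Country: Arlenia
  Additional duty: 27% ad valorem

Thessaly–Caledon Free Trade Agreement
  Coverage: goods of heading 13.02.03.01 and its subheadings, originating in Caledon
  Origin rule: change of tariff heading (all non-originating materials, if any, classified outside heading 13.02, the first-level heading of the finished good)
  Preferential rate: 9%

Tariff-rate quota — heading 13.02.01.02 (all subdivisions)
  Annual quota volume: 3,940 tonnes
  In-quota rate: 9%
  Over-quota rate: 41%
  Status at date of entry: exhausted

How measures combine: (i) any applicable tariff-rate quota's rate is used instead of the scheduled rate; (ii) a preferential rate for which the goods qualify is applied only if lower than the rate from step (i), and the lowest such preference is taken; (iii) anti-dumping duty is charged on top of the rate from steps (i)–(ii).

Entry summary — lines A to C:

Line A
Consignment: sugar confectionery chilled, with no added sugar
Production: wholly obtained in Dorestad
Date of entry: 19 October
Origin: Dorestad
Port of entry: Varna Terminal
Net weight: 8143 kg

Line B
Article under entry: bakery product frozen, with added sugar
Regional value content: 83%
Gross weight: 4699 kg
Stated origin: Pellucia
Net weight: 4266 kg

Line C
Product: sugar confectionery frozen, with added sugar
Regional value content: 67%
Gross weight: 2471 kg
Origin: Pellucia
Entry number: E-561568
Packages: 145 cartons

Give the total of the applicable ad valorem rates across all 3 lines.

69%

Line A: sugar confectionery → 13.01; chilled → 13.01.01; with no added sugar → 13.01.01.01. Scheduled 29%. Dorestad agreement on 13.01.03.01: 13.01.01.01 not covered. → 29%.
Line B: bakery product → 13.02; frozen → 13.02.01; with added sugar → 13.02.01.01. Scheduled 28%. Pellucia agreement on 13.02: RVC ≥ 65% → 13% available; preferential 13%. → 13%.
Line C: sugar confectionery → 13.01; frozen → 13.01.03; with added sugar → 13.01.03.02. Scheduled 27%. Pellucia agreement on 13.02: 13.01.03.02 not covered. → 27%.
Sum: 29% + 13% + 27% = 69%.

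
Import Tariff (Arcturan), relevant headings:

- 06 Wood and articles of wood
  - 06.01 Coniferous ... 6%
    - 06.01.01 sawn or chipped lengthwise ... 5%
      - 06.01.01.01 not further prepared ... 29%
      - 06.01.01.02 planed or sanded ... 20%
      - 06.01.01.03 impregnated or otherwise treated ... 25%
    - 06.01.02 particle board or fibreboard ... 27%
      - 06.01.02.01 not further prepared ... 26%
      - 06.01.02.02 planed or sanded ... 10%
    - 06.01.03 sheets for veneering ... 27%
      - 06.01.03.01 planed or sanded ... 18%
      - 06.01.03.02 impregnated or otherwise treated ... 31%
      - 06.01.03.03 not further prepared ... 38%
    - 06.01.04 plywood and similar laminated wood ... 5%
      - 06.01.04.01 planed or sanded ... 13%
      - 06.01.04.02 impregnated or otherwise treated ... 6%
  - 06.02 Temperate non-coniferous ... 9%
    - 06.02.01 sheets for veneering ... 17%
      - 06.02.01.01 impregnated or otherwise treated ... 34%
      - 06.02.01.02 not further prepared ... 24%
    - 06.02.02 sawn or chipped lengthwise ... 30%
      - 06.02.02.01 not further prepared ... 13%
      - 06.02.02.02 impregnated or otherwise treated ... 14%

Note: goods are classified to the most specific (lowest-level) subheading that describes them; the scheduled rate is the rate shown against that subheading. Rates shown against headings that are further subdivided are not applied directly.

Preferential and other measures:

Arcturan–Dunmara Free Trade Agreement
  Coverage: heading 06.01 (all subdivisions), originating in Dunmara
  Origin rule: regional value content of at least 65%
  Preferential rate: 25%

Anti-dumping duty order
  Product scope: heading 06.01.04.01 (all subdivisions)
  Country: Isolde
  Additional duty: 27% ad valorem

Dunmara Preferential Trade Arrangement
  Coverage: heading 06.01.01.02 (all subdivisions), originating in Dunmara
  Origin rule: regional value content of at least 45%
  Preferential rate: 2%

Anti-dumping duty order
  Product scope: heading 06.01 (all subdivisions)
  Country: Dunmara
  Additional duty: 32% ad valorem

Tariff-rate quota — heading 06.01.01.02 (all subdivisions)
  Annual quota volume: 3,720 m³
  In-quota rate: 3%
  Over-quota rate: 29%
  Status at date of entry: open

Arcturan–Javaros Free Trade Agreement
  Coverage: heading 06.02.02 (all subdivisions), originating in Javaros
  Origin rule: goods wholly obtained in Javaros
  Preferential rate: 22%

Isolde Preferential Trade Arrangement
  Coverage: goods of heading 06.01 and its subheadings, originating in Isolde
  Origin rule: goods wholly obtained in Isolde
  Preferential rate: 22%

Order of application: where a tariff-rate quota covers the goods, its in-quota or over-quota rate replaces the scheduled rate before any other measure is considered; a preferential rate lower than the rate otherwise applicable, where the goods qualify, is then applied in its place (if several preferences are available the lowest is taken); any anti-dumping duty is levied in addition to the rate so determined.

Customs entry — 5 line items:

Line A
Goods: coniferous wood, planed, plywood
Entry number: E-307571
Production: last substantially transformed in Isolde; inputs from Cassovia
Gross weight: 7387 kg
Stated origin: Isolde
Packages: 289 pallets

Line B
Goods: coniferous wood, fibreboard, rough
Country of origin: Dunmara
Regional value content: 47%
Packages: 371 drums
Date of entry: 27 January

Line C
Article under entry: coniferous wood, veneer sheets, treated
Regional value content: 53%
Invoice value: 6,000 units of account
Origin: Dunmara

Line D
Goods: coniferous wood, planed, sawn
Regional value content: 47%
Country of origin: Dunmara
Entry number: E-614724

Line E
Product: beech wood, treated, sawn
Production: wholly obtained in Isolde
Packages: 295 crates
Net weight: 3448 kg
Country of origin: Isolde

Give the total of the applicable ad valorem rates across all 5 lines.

209%

Line A: coniferous → 06.01; plywood → 06.01.04; planed → 06.01.04.01. Scheduled 13%. Isolde agreement on 06.01: not wholly obtained; anti-dumping (Isolde, 06.01.04.01): +27%; total 13% + 27% = 40%. → 40%.
Line B: coniferous → 06.01; fibreboard → 06.01.02; rough → 06.01.02.01. Scheduled 26%. Dunmara agreement on 06.01: RVC < 65%; Dunmara agreement on 06.01.01.02: 06.01.02.01 not covered; anti-dumping (Dunmara, 06.01): +32%; total 26% + 32% = 58%. → 58%.
Line C: coniferous → 06.01; veneer sheets → 06.01.03; treated → 06.01.03.02. Scheduled 31%. Dunmara agreement on 06.01: RVC < 65%; Dunmara agreement on 06.01.01.02: 06.01.03.02 not covered; anti-dumping (Dunmara, 06.01): +32%; total 31% + 32% = 63%. → 63%.
Line D: coniferous → 06.01; sawn → 06.01.01; planed → 06.01.01.02. Scheduled 20%. quota on 06.01.01.02 open → in-quota 3%; Dunmara agreement on 06.01: RVC < 65%; Dunmara agreement on 06.01.01.02: RVC ≥ 45% → 2% available; preferential 2%; anti-dumping (Dunmara, 06.01): +32%; total 2% + 32% = 34%. → 34%.
Line E: beech → 06.02; sawn → 06.02.02; treated → 06.02.02.02. Scheduled 14%. Isolde agreement on 06.01: 06.02.02.02 not covered. → 14%.
Sum: 40% + 58% + 63% + 34% + 14% = 209%.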